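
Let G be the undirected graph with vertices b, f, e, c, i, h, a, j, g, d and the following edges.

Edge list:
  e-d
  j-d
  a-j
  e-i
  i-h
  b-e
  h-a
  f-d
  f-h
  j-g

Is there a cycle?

DFS, tracking each vertex's parent; an edge to a visited non-parent vertex closes a cycle.
Start from a:
visit a (parent –)
  visit h (parent a)
    visit f (parent h)
      f–h: parent, skip
      visit d (parent f)
        visit e (parent d)
          e–d: parent, skip
          visit b (parent e)
            b–e: parent, skip
          visit i (parent e)
            i–e: parent, skip
            i–h: h visited and ≠ parent → cycle
Cycle: h – f – d – e – i – h.

Yes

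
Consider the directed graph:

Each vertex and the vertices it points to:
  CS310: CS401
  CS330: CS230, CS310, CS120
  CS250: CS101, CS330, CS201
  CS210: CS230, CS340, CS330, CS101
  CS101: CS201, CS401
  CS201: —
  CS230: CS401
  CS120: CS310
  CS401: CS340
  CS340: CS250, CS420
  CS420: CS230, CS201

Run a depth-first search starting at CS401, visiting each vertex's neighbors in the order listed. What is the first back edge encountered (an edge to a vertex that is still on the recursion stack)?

CS101->CS401

DFS from CS401 (visiting each vertex's neighbors in the order listed); mark gray on enter, black on exit:
CS401 gray
  CS340 gray
    CS250 gray
      CS101 gray
        CS201 gray
        CS201 black
        CS101→CS401: CS401 is gray → back edge
First back edge: CS101 → CS401.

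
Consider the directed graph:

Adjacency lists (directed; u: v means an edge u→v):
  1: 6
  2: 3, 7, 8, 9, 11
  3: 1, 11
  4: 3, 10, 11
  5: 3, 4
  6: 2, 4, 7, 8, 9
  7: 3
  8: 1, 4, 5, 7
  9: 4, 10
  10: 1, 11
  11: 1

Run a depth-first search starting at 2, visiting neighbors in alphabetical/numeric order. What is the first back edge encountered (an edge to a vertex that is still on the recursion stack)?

6->2

DFS from 2 (visiting neighbors in alphabetical/numeric order); mark gray on enter, black on exit:
2 gray
  3 gray
    1 gray
      6 gray
        6→2: 2 is gray → back edge
First back edge: 6 → 2.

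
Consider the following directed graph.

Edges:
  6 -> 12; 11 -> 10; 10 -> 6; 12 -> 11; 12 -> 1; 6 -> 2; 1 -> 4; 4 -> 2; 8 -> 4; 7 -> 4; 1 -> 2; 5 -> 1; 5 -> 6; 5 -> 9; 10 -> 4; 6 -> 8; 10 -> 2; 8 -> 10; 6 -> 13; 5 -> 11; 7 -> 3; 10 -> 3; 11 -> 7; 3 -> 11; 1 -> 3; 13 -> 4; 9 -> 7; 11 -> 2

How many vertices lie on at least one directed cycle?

A vertex is on a directed cycle iff it belongs to a strongly connected component of size ≥ 2 (or has a self-loop).
The vertices on cycles are {1, 3, 6, 7, 8, 10, 11, 12} — 8 in total.

8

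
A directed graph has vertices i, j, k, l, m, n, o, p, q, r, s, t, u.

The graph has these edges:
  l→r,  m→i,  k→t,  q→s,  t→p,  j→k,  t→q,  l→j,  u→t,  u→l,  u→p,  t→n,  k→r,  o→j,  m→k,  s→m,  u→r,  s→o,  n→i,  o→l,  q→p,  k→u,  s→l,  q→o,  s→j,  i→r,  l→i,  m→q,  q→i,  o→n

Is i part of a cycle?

No

i lies on a cycle iff there is a path from i back to itself.
Exploring from i, it never reaches itself; equivalently, its strongly connected component is a singleton.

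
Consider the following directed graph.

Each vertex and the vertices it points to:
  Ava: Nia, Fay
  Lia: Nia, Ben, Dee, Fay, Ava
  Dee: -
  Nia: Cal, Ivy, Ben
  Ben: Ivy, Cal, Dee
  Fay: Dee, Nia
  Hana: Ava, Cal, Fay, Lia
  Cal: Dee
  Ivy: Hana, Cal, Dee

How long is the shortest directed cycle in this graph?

4

For each vertex v, BFS finds the shortest path from v back to v.
The shortest such closed walk is Hana → Fay → Nia → Ivy → Hana, length 4.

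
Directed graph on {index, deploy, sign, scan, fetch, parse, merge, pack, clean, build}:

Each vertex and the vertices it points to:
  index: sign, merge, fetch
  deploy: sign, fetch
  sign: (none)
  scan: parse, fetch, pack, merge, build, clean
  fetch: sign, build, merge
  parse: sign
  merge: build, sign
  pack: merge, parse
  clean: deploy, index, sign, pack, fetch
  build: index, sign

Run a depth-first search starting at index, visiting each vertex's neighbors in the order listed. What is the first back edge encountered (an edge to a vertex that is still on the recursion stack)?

DFS from index (visiting each vertex's neighbors in the order listed); mark gray on enter, black on exit:
index gray
  sign gray
  sign black
  merge gray
    build gray
      build→index: index is gray → back edge
First back edge: build → index.

build->index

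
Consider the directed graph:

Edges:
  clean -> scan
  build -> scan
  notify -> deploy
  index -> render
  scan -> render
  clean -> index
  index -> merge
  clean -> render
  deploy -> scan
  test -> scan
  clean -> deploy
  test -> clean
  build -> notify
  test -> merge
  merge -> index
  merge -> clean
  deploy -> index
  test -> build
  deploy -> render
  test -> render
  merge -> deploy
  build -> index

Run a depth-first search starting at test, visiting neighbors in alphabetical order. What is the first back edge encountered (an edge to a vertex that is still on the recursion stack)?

DFS from test (visiting neighbors in alphabetical order); mark gray on enter, black on exit:
test gray
  build gray
    index gray
      merge gray
        clean gray
          deploy gray
            deploy→index: index is gray → back edge
First back edge: deploy → index.

deploy->index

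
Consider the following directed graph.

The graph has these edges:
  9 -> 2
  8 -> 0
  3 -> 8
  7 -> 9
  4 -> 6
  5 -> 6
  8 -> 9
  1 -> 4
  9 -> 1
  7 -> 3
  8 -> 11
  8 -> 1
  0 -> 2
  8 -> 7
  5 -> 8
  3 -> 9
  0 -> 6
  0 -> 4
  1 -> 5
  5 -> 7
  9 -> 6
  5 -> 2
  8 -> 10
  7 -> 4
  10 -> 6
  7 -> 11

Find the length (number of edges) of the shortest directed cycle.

For each vertex v, BFS finds the shortest path from v back to v.
The shortest such closed walk is 8 → 1 → 5 → 8, length 3.

3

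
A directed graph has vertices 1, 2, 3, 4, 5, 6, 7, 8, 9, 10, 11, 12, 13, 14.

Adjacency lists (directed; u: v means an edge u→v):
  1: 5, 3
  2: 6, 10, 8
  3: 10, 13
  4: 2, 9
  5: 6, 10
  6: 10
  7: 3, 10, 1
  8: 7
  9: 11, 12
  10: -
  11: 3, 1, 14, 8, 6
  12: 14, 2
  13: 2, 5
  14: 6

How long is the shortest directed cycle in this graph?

5

For each vertex v, BFS finds the shortest path from v back to v.
The shortest such closed walk is 8 → 7 → 3 → 13 → 2 → 8, length 5.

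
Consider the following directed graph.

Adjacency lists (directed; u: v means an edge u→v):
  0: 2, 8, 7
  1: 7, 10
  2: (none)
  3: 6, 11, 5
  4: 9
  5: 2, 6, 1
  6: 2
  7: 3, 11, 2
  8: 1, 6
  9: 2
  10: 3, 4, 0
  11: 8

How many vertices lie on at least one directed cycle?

A vertex is on a directed cycle iff it belongs to a strongly connected component of size ≥ 2 (or has a self-loop).
The vertices on cycles are {0, 1, 3, 5, 7, 8, 10, 11} — 8 in total.

8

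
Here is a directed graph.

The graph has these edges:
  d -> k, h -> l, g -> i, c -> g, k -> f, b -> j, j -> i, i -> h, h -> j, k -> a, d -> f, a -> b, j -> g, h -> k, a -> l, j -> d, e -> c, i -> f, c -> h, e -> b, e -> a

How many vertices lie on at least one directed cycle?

A vertex is on a directed cycle iff it belongs to a strongly connected component of size ≥ 2 (or has a self-loop).
The vertices on cycles are {a, b, d, g, h, i, j, k} — 8 in total.

8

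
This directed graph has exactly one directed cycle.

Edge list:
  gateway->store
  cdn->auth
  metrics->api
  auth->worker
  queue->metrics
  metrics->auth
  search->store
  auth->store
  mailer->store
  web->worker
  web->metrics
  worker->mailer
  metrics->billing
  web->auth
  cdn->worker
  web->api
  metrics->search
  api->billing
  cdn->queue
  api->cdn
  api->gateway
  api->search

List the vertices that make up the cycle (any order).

api, cdn, queue, metrics

DFS with gray/black marking from metrics:
metrics gray
  billing gray
  billing black
  api gray
    search gray
      store gray
      store black
    search black
    gateway gray
      gateway→store: store black — skip
    gateway black
    cdn gray
      worker gray
        mailer gray
          mailer→store: store black — skip
        mailer black
      worker black
      queue gray
        queue→metrics: metrics is gray → back edge
Back edge closes the cycle metrics → api → cdn → queue → metrics; its vertices are {api, cdn, queue, metrics}.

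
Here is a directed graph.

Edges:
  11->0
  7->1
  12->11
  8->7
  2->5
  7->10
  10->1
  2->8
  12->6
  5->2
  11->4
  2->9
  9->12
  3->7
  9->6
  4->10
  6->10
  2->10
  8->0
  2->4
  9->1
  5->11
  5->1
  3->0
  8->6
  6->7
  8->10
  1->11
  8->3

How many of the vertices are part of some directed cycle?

6

A vertex is on a directed cycle iff it belongs to a strongly connected component of size ≥ 2 (or has a self-loop).
The vertices on cycles are {1, 2, 4, 5, 10, 11} — 6 in total.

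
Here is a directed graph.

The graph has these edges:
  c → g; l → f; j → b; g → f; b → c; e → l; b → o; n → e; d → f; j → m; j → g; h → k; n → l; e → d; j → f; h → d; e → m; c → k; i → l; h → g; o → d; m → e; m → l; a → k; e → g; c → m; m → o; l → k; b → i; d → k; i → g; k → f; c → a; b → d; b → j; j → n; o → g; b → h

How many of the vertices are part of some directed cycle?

A vertex is on a directed cycle iff it belongs to a strongly connected component of size ≥ 2 (or has a self-loop).
The vertices on cycles are {b, e, j, m} — 4 in total.

4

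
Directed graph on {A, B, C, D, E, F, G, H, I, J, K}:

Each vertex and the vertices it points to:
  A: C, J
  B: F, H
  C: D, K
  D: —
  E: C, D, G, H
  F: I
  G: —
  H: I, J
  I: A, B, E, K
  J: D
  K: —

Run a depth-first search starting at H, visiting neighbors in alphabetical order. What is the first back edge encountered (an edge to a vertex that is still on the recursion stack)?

DFS from H (visiting neighbors in alphabetical order); mark gray on enter, black on exit:
H gray
  I gray
    A gray
      C gray
        D gray
        D black
        K gray
        K black
      C black
      J gray
        J→D: D black — skip
      J black
    A black
    B gray
      F gray
        F→I: I is gray → back edge
First back edge: F → I.

F->I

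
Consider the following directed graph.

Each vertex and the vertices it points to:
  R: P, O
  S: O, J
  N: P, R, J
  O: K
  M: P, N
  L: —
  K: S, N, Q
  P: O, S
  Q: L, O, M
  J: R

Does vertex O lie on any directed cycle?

Yes

O is on a cycle iff O can reach itself via ≥1 edge.
O → K → S → O — yes.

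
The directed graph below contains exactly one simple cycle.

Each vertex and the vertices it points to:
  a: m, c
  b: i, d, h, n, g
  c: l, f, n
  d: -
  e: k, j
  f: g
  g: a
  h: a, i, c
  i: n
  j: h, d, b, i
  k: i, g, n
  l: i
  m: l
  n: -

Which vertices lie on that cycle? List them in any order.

a, c, f, g

DFS with gray/black marking from c:
c gray
  l gray
    i gray
      n gray
      n black
    i black
  l black
  f gray
    g gray
      a gray
        m gray
          m→l: l black — skip
        m black
        a→c: c is gray → back edge
Back edge closes the cycle c → f → g → a → c; its vertices are {a, c, f, g}.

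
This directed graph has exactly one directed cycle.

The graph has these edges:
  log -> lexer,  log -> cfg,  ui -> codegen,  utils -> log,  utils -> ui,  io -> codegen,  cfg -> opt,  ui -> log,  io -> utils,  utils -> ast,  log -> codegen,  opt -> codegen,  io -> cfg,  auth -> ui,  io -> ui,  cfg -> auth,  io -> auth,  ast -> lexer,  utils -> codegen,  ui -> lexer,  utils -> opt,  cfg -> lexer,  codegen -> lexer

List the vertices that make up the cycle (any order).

DFS with gray/black marking from cfg:
cfg gray
  opt gray
    codegen gray
      lexer gray
      lexer black
    codegen black
  opt black
  auth gray
    ui gray
      log gray
        log→lexer: lexer black — skip
        log→codegen: codegen black — skip
        log→cfg: cfg is gray → back edge
Back edge closes the cycle cfg → auth → ui → log → cfg; its vertices are {ui, cfg, log, auth}.

ui, cfg, log, auth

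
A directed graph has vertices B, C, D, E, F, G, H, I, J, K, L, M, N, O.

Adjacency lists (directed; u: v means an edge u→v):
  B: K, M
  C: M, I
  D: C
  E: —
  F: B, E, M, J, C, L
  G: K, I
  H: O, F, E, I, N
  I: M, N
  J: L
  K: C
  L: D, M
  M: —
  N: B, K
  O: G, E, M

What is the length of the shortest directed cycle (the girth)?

4

For each vertex v, BFS finds the shortest path from v back to v.
The shortest such closed walk is N → K → C → I → N, length 4.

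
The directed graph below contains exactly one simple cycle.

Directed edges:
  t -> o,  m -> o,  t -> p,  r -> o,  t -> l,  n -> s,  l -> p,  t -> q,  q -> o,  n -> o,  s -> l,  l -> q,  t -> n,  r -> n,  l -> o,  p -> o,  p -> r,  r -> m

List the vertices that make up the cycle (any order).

DFS with gray/black marking from n:
n gray
  o gray
  o black
  s gray
    l gray
      q gray
        q→o: o black — skip
      q black
      p gray
        r gray
          r→n: n is gray → back edge
Back edge closes the cycle n → s → l → p → r → n; its vertices are {l, n, p, r, s}.

l, n, p, r, s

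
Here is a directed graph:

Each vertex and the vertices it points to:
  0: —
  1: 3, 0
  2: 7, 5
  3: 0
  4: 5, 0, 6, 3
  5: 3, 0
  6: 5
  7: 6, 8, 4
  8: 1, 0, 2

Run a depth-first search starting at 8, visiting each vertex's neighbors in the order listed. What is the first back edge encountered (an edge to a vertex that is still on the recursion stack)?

7→8

DFS from 8 (visiting each vertex's neighbors in the order listed); mark gray on enter, black on exit:
8 gray
  1 gray
    3 gray
      0 gray
      0 black
    3 black
    1→0: 0 black — skip
  1 black
  8→0: 0 black — skip
  2 gray
    7 gray
      6 gray
        5 gray
          5→3: 3 black — skip
          5→0: 0 black — skip
        5 black
      6 black
      7→8: 8 is gray → back edge
First back edge: 7 → 8.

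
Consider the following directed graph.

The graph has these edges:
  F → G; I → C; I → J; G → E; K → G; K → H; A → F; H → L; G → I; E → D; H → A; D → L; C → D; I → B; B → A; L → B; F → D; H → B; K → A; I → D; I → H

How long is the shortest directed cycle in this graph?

5

For each vertex v, BFS finds the shortest path from v back to v.
The shortest such closed walk is A → F → D → L → B → A, length 5.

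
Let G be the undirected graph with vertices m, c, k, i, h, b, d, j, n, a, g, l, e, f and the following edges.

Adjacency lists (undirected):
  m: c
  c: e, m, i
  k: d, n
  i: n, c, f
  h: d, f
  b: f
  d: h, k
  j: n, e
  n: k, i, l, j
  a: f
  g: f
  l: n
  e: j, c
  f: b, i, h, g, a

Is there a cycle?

DFS, tracking each vertex's parent; an edge to a visited non-parent vertex closes a cycle.
Start from e:
visit e (parent –)
  visit j (parent e)
    visit n (parent j)
      visit k (parent n)
        visit d (parent k)
          visit h (parent d)
            h–d: parent, skip
            visit f (parent h)
              visit b (parent f)
                b–f: parent, skip
              visit i (parent f)
                i–n: n visited and ≠ parent → cycle
Cycle: n – k – d – h – f – i – n.

Yes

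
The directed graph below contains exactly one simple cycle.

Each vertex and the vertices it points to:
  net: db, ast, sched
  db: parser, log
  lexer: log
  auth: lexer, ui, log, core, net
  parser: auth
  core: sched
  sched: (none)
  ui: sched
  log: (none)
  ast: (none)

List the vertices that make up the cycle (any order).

DFS with gray/black marking from auth:
auth gray
  lexer gray
    log gray
    log black
  lexer black
  ui gray
    sched gray
    sched black
  ui black
  auth→log: log black — skip
  core gray
    core→sched: sched black — skip
  core black
  net gray
    db gray
      parser gray
        parser→auth: auth is gray → back edge
Back edge closes the cycle auth → net → db → parser → auth; its vertices are {db, net, auth, parser}.

db, net, auth, parser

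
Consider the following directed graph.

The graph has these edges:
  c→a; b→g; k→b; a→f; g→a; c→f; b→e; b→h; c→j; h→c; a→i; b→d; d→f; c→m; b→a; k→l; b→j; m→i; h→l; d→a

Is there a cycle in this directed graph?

DFS with white/gray/black marking, starting from m:
m gray
  i gray
  i black
m black
a gray
  f gray
  f black
  a→i: i black — skip
a black
b gray
  b→a: a black — skip
  d gray
    d→f: f black — skip
    d→a: a black — skip
  d black
  h gray
    c gray
      c→f: f black — skip
      c→a: a black — skip
      j gray
      j black
      c→m: m black — skip
    c black
    l gray
    l black
  h black
  g gray
    g→a: a black — skip
  g black
  b→j: j black — skip
  e gray
  e black
b black
k gray
  k→b: b black — skip
  k→l: l black — skip
k black
Every edge goes to a white or black vertex — no back edge, so the graph is acyclic.

No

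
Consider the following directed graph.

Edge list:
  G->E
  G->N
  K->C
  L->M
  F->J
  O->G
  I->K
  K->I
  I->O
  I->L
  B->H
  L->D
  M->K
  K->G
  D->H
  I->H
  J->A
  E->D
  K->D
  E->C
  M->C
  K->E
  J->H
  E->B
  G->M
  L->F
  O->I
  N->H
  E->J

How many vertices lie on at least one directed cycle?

6

A vertex is on a directed cycle iff it belongs to a strongly connected component of size ≥ 2 (or has a self-loop).
The vertices on cycles are {G, I, K, L, M, O} — 6 in total.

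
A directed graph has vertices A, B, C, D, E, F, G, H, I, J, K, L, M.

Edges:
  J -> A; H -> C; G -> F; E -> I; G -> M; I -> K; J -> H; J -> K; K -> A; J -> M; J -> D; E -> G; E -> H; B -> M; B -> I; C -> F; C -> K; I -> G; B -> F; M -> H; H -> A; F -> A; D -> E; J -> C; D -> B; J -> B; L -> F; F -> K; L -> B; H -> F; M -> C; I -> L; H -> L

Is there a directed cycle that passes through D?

D lies on a cycle iff there is a path from D back to itself.
Exploring from D, it never reaches itself; equivalently, its strongly connected component is a singleton.

No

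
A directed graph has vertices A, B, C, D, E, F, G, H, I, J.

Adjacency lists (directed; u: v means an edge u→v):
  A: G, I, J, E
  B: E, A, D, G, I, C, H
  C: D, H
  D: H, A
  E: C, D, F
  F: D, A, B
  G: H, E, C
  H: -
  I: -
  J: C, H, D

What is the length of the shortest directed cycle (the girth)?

For each vertex v, BFS finds the shortest path from v back to v.
The shortest such closed walk is B → E → F → B, length 3.

3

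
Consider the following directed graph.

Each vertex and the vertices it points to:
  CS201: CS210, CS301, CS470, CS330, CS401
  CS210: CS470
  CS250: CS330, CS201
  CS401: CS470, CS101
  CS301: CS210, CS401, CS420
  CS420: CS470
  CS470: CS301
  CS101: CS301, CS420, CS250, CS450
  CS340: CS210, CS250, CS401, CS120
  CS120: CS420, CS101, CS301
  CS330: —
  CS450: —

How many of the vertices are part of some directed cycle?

8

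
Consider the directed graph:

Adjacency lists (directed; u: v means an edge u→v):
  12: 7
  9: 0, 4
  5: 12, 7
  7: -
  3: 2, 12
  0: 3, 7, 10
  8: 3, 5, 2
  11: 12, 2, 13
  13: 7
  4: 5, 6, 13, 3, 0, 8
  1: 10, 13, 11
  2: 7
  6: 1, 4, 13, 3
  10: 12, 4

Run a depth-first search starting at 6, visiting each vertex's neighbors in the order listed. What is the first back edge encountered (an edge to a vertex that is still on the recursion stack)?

DFS from 6 (visiting each vertex's neighbors in the order listed); mark gray on enter, black on exit:
6 gray
  1 gray
    10 gray
      12 gray
        7 gray
        7 black
      12 black
      4 gray
        5 gray
          5→12: 12 black — skip
          5→7: 7 black — skip
        5 black
        4→6: 6 is gray → back edge
First back edge: 4 → 6.

4->6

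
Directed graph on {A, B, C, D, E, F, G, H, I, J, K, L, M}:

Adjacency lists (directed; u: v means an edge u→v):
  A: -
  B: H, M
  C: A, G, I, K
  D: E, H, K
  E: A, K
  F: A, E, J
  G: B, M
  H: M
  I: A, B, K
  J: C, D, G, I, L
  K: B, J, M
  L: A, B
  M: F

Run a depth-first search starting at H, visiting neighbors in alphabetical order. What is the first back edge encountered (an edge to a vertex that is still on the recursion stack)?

B→H

DFS from H (visiting neighbors in alphabetical order); mark gray on enter, black on exit:
H gray
  M gray
    F gray
      A gray
      A black
      E gray
        E→A: A black — skip
        K gray
          B gray
            B→H: H is gray → back edge
First back edge: B → H.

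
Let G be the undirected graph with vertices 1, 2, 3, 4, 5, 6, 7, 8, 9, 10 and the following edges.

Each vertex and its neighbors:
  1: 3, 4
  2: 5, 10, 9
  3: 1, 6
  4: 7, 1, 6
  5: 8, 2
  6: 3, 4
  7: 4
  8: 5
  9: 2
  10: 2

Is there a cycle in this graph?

DFS, tracking each vertex's parent; an edge to a visited non-parent vertex closes a cycle.
Start from 3:
visit 3 (parent –)
  visit 1 (parent 3)
    1–3: parent, skip
    visit 4 (parent 1)
      visit 7 (parent 4)
        7–4: parent, skip
      4–1: parent, skip
      visit 6 (parent 4)
        6–3: 3 visited and ≠ parent → cycle
Cycle: 3 – 1 – 4 – 6 – 3.

Yes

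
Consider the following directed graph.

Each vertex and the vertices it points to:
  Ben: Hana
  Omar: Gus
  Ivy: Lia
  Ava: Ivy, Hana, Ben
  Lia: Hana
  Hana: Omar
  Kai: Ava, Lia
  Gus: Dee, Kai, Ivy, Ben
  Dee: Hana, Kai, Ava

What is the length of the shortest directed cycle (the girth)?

For each vertex v, BFS finds the shortest path from v back to v.
The shortest such closed walk is Gus → Dee → Hana → Omar → Gus, length 4.

4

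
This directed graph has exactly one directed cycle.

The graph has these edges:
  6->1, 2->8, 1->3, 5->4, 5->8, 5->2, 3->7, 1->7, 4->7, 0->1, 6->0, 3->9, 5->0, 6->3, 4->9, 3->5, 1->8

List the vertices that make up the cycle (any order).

0, 1, 3, 5

DFS with gray/black marking from 3:
3 gray
  9 gray
  9 black
  5 gray
    0 gray
      1 gray
        7 gray
        7 black
        1→3: 3 is gray → back edge
Back edge closes the cycle 3 → 5 → 0 → 1 → 3; its vertices are {0, 1, 3, 5}.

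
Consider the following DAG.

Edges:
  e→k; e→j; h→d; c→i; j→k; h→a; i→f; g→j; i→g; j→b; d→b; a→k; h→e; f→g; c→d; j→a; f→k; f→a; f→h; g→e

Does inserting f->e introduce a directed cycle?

No

Adding f→e creates a cycle iff e can already reach f.
Explore from e: no path reaches f. The graph stays acyclic.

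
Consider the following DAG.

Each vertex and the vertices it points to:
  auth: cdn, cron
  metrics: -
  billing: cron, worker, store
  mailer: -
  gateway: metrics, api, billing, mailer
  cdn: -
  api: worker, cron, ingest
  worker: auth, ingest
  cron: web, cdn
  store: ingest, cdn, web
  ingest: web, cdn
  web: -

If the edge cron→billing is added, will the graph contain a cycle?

Adding cron→billing creates a cycle iff billing can already reach cron.
Path from billing: billing → cron.
So billing → … → cron → billing is a cycle.

Yes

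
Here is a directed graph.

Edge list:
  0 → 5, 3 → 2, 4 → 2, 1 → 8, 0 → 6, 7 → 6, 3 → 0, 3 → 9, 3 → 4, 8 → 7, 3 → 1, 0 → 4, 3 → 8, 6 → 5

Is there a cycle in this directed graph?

DFS with white/gray/black marking, starting from 2:
2 gray
2 black
0 gray
  4 gray
    4→2: 2 black — skip
  4 black
  6 gray
    5 gray
    5 black
  6 black
  0→5: 5 black — skip
0 black
1 gray
  8 gray
    7 gray
      7→6: 6 black — skip
    7 black
  8 black
1 black
3 gray
  3→8: 8 black — skip
  9 gray
  9 black
  3→4: 4 black — skip
  3→0: 0 black — skip
  3→1: 1 black — skip
  3→2: 2 black — skip
3 black
Every edge goes to a white or black vertex — no back edge, so the graph is acyclic.

No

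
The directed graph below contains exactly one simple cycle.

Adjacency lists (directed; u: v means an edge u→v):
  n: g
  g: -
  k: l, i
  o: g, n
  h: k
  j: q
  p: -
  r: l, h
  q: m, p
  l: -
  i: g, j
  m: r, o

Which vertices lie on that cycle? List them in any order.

DFS with gray/black marking from q:
q gray
  m gray
    r gray
      l gray
      l black
      h gray
        k gray
          k→l: l black — skip
          i gray
            g gray
            g black
            j gray
              j→q: q is gray → back edge
Back edge closes the cycle q → m → r → h → k → i → j → q; its vertices are {h, i, j, k, m, q, r}.

h, i, j, k, m, q, r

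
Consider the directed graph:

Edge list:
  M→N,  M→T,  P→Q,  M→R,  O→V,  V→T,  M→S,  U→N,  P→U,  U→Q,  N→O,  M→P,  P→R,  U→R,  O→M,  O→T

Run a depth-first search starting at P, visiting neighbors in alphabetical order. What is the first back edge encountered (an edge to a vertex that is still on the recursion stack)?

M->N

DFS from P (visiting neighbors in alphabetical order); mark gray on enter, black on exit:
P gray
  Q gray
  Q black
  R gray
  R black
  U gray
    N gray
      O gray
        M gray
          M→N: N is gray → back edge
First back edge: M → N.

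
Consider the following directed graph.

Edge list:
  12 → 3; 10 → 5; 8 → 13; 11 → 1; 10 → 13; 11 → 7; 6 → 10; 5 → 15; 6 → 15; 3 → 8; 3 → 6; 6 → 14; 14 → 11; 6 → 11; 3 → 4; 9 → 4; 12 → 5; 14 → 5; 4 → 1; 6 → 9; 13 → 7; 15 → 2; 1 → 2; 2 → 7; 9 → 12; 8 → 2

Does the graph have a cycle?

Yes

DFS with white/gray/black marking, starting from 3:
3 gray
  6 gray
    9 gray
      12 gray
        5 gray
          15 gray
            2 gray
              7 gray
              7 black
            2 black
          15 black
        5 black
        12→3: 3 is gray → back edge
Back edge found, so a cycle exists: 3 → 6 → 9 → 12 → 3.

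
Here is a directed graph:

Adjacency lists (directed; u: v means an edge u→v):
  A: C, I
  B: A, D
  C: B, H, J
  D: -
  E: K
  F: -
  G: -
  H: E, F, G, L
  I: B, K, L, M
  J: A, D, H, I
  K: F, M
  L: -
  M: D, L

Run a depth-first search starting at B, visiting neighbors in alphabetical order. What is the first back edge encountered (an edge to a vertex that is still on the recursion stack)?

C->B

DFS from B (visiting neighbors in alphabetical order); mark gray on enter, black on exit:
B gray
  A gray
    C gray
      C→B: B is gray → back edge
First back edge: C → B.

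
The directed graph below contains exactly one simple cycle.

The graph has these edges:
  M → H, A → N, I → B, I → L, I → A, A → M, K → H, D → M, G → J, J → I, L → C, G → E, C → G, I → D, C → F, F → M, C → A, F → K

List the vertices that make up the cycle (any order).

C, G, I, J, L

DFS with gray/black marking from I:
I gray
  B gray
  B black
  D gray
    M gray
      H gray
      H black
    M black
  D black
  L gray
    C gray
      F gray
        K gray
          K→H: H black — skip
        K black
        F→M: M black — skip
      F black
      A gray
        A→M: M black — skip
        N gray
        N black
      A black
      G gray
        J gray
          J→I: I is gray → back edge
Back edge closes the cycle I → L → C → G → J → I; its vertices are {C, G, I, J, L}.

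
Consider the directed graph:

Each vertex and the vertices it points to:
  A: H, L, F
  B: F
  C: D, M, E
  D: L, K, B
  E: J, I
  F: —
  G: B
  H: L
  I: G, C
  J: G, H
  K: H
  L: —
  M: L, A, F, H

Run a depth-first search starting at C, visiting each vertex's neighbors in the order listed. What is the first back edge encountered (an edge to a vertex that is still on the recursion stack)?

DFS from C (visiting each vertex's neighbors in the order listed); mark gray on enter, black on exit:
C gray
  D gray
    L gray
    L black
    K gray
      H gray
        H→L: L black — skip
      H black
    K black
    B gray
      F gray
      F black
    B black
  D black
  M gray
    M→L: L black — skip
    A gray
      A→H: H black — skip
      A→L: L black — skip
      A→F: F black — skip
    A black
    M→F: F black — skip
    M→H: H black — skip
  M black
  E gray
    J gray
      G gray
        G→B: B black — skip
      G black
      J→H: H black — skip
    J black
    I gray
      I→G: G black — skip
      I→C: C is gray → back edge
First back edge: I → C.

I->C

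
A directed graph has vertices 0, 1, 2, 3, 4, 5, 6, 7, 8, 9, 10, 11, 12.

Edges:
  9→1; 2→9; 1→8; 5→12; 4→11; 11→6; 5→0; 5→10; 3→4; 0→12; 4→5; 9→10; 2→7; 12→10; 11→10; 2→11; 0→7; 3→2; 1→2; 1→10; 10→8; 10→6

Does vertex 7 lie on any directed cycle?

7 lies on a cycle iff there is a path from 7 back to itself.
Exploring from 7, it never reaches itself; equivalently, its strongly connected component is a singleton.

No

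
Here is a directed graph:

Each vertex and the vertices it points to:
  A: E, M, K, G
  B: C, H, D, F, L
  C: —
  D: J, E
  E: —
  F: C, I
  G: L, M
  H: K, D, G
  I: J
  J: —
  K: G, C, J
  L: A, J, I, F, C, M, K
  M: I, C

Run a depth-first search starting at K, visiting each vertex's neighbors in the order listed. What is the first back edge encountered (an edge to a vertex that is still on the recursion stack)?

A→K

DFS from K (visiting each vertex's neighbors in the order listed); mark gray on enter, black on exit:
K gray
  G gray
    L gray
      A gray
        E gray
        E black
        M gray
          I gray
            J gray
            J black
          I black
          C gray
          C black
        M black
        A→K: K is gray → back edge
First back edge: A → K.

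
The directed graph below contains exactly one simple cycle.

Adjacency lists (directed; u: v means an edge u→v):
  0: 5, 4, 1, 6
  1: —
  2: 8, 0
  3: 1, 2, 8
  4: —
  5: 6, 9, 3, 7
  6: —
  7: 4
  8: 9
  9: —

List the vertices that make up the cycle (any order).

0, 2, 3, 5

DFS with gray/black marking from 0:
0 gray
  5 gray
    6 gray
    6 black
    9 gray
    9 black
    3 gray
      1 gray
      1 black
      2 gray
        8 gray
          8→9: 9 black — skip
        8 black
        2→0: 0 is gray → back edge
Back edge closes the cycle 0 → 5 → 3 → 2 → 0; its vertices are {0, 2, 3, 5}.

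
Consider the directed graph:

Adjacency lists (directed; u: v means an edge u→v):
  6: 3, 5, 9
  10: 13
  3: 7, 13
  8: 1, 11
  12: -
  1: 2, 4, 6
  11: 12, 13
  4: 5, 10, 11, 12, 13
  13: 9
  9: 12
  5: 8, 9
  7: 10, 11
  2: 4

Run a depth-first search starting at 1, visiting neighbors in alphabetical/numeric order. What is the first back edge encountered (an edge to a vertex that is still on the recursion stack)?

8→1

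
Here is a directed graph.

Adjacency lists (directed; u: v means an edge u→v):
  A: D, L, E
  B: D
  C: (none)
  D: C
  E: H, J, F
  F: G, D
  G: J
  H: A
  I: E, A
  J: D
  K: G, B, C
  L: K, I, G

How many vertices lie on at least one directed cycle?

A vertex is on a directed cycle iff it belongs to a strongly connected component of size ≥ 2 (or has a self-loop).
The vertices on cycles are {A, E, H, I, L} — 5 in total.

5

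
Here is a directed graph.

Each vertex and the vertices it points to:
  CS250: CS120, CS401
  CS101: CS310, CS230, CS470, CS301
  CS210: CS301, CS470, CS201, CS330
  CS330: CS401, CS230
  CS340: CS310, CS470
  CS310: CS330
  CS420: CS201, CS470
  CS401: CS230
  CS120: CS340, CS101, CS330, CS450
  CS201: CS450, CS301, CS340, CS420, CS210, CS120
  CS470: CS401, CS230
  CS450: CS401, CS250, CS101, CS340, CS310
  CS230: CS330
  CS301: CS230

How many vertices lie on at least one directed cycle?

9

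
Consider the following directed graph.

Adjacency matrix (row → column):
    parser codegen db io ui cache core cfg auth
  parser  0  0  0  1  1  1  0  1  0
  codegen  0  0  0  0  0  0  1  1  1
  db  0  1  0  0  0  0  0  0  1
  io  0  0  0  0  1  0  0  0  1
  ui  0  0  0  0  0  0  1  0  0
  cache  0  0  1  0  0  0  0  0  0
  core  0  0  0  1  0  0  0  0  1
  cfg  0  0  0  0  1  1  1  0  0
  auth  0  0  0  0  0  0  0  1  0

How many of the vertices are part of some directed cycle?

8

A vertex is on a directed cycle iff it belongs to a strongly connected component of size ≥ 2 (or has a self-loop).
The vertices on cycles are {db, io, ui, cfg, auth, core, cache, codegen} — 8 in total.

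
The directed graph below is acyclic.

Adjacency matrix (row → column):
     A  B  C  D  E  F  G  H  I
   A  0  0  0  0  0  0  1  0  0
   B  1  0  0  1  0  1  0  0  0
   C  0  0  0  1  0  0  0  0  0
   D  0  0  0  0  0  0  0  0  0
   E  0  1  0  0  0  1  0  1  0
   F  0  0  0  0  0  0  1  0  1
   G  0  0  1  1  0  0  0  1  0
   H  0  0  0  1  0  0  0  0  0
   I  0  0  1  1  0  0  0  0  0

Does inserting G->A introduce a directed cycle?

Yes

Adding G→A creates a cycle iff A can already reach G.
Path from A: A → G.
So A → … → G → A is a cycle.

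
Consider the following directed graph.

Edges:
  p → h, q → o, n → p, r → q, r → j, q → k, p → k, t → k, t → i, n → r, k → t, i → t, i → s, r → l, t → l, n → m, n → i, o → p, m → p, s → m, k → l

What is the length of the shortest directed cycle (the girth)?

2

For each vertex v, BFS finds the shortest path from v back to v.
The shortest such closed walk is i → t → i, length 2.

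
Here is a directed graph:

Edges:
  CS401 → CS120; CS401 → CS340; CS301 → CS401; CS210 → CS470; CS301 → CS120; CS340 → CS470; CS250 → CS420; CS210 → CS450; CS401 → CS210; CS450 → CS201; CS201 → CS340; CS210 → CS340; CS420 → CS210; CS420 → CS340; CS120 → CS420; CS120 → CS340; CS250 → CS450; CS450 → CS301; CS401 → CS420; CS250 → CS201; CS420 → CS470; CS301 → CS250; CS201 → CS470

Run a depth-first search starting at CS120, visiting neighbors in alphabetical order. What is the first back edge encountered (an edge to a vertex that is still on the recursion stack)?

DFS from CS120 (visiting neighbors in alphabetical order); mark gray on enter, black on exit:
CS120 gray
  CS340 gray
    CS470 gray
    CS470 black
  CS340 black
  CS420 gray
    CS210 gray
      CS210→CS340: CS340 black — skip
      CS450 gray
        CS201 gray
          CS201→CS340: CS340 black — skip
          CS201→CS470: CS470 black — skip
        CS201 black
        CS301 gray
          CS301→CS120: CS120 is gray → back edge
First back edge: CS301 → CS120.

CS301->CS120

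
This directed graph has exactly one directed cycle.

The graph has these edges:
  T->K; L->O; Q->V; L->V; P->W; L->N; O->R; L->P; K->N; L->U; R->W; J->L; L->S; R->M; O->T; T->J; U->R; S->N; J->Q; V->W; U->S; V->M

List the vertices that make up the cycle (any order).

DFS with gray/black marking from T:
T gray
  K gray
    N gray
    N black
  K black
  J gray
    L gray
      L→N: N black — skip
      V gray
        W gray
        W black
        M gray
        M black
      V black
      S gray
        S→N: N black — skip
      S black
      P gray
        P→W: W black — skip
      P black
      U gray
        R gray
          R→W: W black — skip
          R→M: M black — skip
        R black
        U→S: S black — skip
      U black
      O gray
        O→R: R black — skip
        O→T: T is gray → back edge
Back edge closes the cycle T → J → L → O → T; its vertices are {J, L, O, T}.

J, L, O, T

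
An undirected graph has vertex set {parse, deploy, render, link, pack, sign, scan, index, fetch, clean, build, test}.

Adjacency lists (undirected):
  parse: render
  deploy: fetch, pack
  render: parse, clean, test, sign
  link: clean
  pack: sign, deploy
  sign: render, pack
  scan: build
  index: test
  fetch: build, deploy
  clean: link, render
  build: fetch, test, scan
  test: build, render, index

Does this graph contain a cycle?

Yes

DFS, tracking each vertex's parent; an edge to a visited non-parent vertex closes a cycle.
Start from deploy:
visit deploy (parent –)
  visit fetch (parent deploy)
    visit build (parent fetch)
      build–fetch: parent, skip
      visit test (parent build)
        test–build: parent, skip
        visit render (parent test)
          visit parse (parent render)
            parse–render: parent, skip
          visit clean (parent render)
            visit link (parent clean)
              link–clean: parent, skip
            clean–render: parent, skip
          render–test: parent, skip
          visit sign (parent render)
            sign–render: parent, skip
            visit pack (parent sign)
              pack–sign: parent, skip
              pack–deploy: deploy visited and ≠ parent → cycle
Cycle: deploy – fetch – build – test – render – sign – pack – deploy.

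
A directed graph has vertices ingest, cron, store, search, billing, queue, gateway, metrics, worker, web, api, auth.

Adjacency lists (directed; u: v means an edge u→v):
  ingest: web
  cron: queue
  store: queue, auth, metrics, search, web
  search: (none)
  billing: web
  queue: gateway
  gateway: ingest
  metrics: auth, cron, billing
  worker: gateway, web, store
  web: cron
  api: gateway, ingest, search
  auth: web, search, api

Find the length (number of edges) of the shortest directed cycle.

For each vertex v, BFS finds the shortest path from v back to v.
The shortest such closed walk is cron → queue → gateway → ingest → web → cron, length 5.

5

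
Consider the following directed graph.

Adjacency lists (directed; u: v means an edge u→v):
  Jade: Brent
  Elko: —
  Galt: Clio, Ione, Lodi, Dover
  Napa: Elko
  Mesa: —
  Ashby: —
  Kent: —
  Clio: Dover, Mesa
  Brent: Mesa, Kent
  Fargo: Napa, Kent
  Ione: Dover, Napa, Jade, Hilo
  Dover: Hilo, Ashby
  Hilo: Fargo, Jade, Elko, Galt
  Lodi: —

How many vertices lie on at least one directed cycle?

5

A vertex is on a directed cycle iff it belongs to a strongly connected component of size ≥ 2 (or has a self-loop).
The vertices on cycles are {Clio, Galt, Hilo, Ione, Dover} — 5 in total.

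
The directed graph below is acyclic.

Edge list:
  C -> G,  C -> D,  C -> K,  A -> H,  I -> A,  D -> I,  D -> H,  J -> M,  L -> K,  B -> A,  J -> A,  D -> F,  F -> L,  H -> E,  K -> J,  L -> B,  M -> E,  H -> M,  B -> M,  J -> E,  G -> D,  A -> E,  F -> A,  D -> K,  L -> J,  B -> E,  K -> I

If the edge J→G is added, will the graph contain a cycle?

Adding J→G creates a cycle iff G can already reach J.
Path from G: G → D → K → J.
So G → … → J → G is a cycle.

Yes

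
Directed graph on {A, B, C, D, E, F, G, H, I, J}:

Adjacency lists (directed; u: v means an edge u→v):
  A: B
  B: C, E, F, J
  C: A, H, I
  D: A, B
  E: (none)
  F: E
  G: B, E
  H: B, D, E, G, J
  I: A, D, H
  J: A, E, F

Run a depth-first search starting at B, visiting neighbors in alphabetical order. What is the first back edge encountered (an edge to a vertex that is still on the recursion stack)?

DFS from B (visiting neighbors in alphabetical order); mark gray on enter, black on exit:
B gray
  C gray
    A gray
      A→B: B is gray → back edge
First back edge: A → B.

A→B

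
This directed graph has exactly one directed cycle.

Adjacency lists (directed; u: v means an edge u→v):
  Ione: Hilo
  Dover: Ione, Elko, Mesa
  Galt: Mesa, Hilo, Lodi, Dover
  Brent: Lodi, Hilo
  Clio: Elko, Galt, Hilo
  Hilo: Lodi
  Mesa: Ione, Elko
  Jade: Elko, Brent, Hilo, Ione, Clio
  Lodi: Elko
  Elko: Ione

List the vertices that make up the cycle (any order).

Elko, Hilo, Ione, Lodi

DFS with gray/black marking from Elko:
Elko gray
  Ione gray
    Hilo gray
      Lodi gray
        Lodi→Elko: Elko is gray → back edge
Back edge closes the cycle Elko → Ione → Hilo → Lodi → Elko; its vertices are {Elko, Hilo, Ione, Lodi}.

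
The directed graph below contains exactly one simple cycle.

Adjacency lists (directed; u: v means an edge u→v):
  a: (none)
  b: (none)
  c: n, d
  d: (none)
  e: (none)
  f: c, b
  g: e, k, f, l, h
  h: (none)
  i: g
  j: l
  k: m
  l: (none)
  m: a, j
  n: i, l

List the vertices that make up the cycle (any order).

c, f, g, i, n

DFS with gray/black marking from g:
g gray
  e gray
  e black
  k gray
    m gray
      a gray
      a black
      j gray
        l gray
        l black
      j black
    m black
  k black
  f gray
    c gray
      n gray
        i gray
          i→g: g is gray → back edge
Back edge closes the cycle g → f → c → n → i → g; its vertices are {c, f, g, i, n}.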